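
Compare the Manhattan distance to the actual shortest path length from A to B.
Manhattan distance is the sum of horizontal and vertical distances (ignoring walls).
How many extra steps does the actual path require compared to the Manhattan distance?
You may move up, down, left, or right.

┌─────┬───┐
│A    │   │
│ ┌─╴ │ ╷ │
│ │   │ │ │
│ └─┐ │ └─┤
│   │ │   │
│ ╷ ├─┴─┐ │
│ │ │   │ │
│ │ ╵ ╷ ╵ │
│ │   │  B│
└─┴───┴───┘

Manhattan distance: |4 - 0| + |4 - 0| = 8
Actual path length: 10
Extra steps: 10 - 8 = 2

Solution:

┌─────┬───┐
│A    │   │
│ ┌─╴ │ ╷ │
│↓│   │ │ │
│ └─┐ │ └─┤
│↳ ↓│ │   │
│ ╷ ├─┴─┐ │
│ │↓│↱ ↓│ │
│ │ ╵ ╷ ╵ │
│ │↳ ↑│↳ B│
└─┴───┴───┘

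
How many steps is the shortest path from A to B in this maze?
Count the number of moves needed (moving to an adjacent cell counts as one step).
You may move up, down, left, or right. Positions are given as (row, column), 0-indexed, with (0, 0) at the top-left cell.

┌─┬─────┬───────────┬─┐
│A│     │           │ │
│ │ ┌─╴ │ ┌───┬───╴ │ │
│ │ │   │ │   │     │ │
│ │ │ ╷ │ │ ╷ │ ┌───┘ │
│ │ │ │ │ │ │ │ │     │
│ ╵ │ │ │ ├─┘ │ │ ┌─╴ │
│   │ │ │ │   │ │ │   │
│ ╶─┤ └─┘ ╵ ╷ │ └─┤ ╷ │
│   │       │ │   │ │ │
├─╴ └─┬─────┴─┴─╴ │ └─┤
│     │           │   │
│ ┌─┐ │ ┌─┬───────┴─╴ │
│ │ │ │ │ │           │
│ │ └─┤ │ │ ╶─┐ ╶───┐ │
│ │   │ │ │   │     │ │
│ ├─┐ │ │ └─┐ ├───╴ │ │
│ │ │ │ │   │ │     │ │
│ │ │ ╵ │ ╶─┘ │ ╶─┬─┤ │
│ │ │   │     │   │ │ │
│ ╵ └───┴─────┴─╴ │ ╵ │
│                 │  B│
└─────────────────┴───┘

Using BFS to find shortest path:
Start: (0, 0), End: (10, 10)
Path found:
(0,0) → (1,0) → (2,0) → (3,0) → (4,0) → (4,1) → (5,1) → (5,0) → (6,0) → (7,0) → (8,0) → (9,0) → (10,0) → (10,1) → (10,2) → (10,3) → (10,4) → (10,5) → (10,6) → (10,7) → (10,8) → (9,8) → (9,7) → (8,7) → (8,8) → (8,9) → (7,9) → (7,8) → (7,7) → (6,7) → (6,8) → (6,9) → (6,10) → (7,10) → (8,10) → (9,10) → (10,10)
Number of steps: 36

Solution:

┌─┬─────┬───────────┬─┐
│A│     │           │ │
│ │ ┌─╴ │ ┌───┬───╴ │ │
│↓│ │   │ │   │     │ │
│ │ │ ╷ │ │ ╷ │ ┌───┘ │
│↓│ │ │ │ │ │ │ │     │
│ ╵ │ │ │ ├─┘ │ │ ┌─╴ │
│↓  │ │ │ │   │ │ │   │
│ ╶─┤ └─┘ ╵ ╷ │ └─┤ ╷ │
│↳ ↓│       │ │   │ │ │
├─╴ └─┬─────┴─┴─╴ │ └─┤
│↓ ↲  │           │   │
│ ┌─┐ │ ┌─┬───────┴─╴ │
│↓│ │ │ │ │    ↱ → → ↓│
│ │ └─┤ │ │ ╶─┐ ╶───┐ │
│↓│   │ │ │   │↑ ← ↰│↓│
│ ├─┐ │ │ └─┐ ├───╴ │ │
│↓│ │ │ │   │ │↱ → ↑│↓│
│ │ │ ╵ │ ╶─┘ │ ╶─┬─┤ │
│↓│ │   │     │↑ ↰│ │↓│
│ ╵ └───┴─────┴─╴ │ ╵ │
│↳ → → → → → → → ↑│  B│
└─────────────────┴───┘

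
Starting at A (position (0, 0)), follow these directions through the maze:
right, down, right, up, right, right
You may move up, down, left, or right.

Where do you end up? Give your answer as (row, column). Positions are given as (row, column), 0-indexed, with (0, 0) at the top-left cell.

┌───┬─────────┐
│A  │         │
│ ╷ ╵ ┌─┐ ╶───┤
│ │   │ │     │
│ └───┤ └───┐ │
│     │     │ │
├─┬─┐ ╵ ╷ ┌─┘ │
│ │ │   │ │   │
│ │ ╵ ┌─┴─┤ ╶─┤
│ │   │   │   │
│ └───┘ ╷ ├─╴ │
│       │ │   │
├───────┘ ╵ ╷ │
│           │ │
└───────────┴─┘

Following directions step by step:
Start: (0, 0)
  right: (0, 0) → (0, 1)
  down: (0, 1) → (1, 1)
  right: (1, 1) → (1, 2)
  up: (1, 2) → (0, 2)
  right: (0, 2) → (0, 3)
  right: (0, 3) → (0, 4)
Final position: (0, 4)

Path taken:

┌───┬─────────┐
│A ↓│↱ → B    │
│ ╷ ╵ ┌─┐ ╶───┤
│ │↳ ↑│ │     │
│ └───┤ └───┐ │
│     │     │ │
├─┬─┐ ╵ ╷ ┌─┘ │
│ │ │   │ │   │
│ │ ╵ ┌─┴─┤ ╶─┤
│ │   │   │   │
│ └───┘ ╷ ├─╴ │
│       │ │   │
├───────┘ ╵ ╷ │
│           │ │
└───────────┴─┘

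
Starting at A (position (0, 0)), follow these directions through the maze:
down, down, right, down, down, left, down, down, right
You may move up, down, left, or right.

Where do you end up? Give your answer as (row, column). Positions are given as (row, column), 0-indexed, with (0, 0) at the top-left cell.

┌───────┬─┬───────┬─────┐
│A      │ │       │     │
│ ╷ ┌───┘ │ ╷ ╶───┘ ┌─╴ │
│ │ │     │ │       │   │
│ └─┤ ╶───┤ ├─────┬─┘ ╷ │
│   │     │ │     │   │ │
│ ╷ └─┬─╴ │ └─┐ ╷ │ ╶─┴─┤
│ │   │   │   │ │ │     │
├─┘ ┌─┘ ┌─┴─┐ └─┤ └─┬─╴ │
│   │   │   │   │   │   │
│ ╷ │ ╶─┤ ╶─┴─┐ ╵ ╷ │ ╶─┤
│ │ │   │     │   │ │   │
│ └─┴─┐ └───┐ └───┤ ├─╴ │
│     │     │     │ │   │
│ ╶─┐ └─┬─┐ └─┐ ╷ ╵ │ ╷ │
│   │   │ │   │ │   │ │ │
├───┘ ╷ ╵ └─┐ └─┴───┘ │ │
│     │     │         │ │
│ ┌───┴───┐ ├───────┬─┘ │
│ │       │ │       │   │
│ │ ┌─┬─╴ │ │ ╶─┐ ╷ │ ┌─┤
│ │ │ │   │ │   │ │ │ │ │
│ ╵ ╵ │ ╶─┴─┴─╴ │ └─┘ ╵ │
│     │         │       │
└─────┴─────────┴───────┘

Following directions step by step:
Start: (0, 0)
  down: (0, 0) → (1, 0)
  down: (1, 0) → (2, 0)
  right: (2, 0) → (2, 1)
  down: (2, 1) → (3, 1)
  down: (3, 1) → (4, 1)
  left: (4, 1) → (4, 0)
  down: (4, 0) → (5, 0)
  down: (5, 0) → (6, 0)
  right: (6, 0) → (6, 1)
Final position: (6, 1)

Path taken:

┌───────┬─┬───────┬─────┐
│A      │ │       │     │
│ ╷ ┌───┘ │ ╷ ╶───┘ ┌─╴ │
│↓│ │     │ │       │   │
│ └─┤ ╶───┤ ├─────┬─┘ ╷ │
│↳ ↓│     │ │     │   │ │
│ ╷ └─┬─╴ │ └─┐ ╷ │ ╶─┴─┤
│ │↓  │   │   │ │ │     │
├─┘ ┌─┘ ┌─┴─┐ └─┤ └─┬─╴ │
│↓ ↲│   │   │   │   │   │
│ ╷ │ ╶─┤ ╶─┴─┐ ╵ ╷ │ ╶─┤
│↓│ │   │     │   │ │   │
│ └─┴─┐ └───┐ └───┤ ├─╴ │
│↳ B  │     │     │ │   │
│ ╶─┐ └─┬─┐ └─┐ ╷ ╵ │ ╷ │
│   │   │ │   │ │   │ │ │
├───┘ ╷ ╵ └─┐ └─┴───┘ │ │
│     │     │         │ │
│ ┌───┴───┐ ├───────┬─┘ │
│ │       │ │       │   │
│ │ ┌─┬─╴ │ │ ╶─┐ ╷ │ ┌─┤
│ │ │ │   │ │   │ │ │ │ │
│ ╵ ╵ │ ╶─┴─┴─╴ │ └─┘ ╵ │
│     │         │       │
└─────┴─────────┴───────┘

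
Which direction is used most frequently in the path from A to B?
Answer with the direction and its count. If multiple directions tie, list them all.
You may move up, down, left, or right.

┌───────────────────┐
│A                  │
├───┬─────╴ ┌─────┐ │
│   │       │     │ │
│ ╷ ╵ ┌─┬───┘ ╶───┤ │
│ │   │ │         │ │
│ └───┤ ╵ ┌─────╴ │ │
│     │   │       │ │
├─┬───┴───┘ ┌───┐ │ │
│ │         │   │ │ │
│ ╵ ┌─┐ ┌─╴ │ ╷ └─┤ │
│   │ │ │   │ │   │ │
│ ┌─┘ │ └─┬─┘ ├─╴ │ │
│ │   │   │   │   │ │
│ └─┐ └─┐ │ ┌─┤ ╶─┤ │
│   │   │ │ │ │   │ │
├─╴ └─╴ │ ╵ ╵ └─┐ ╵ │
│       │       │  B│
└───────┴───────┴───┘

Directions: right, right, right, right, right, right, right, right, right, down, down, down, down, down, down, down, down
Counts: {'right': 9, 'down': 8}
Most common: right (9 times)

Solution:

┌───────────────────┐
│A → → → → → → → → ↓│
├───┬─────╴ ┌─────┐ │
│   │       │     │↓│
│ ╷ ╵ ┌─┬───┘ ╶───┤ │
│ │   │ │         │↓│
│ └───┤ ╵ ┌─────╴ │ │
│     │   │       │↓│
├─┬───┴───┘ ┌───┐ │ │
│ │         │   │ │↓│
│ ╵ ┌─┐ ┌─╴ │ ╷ └─┤ │
│   │ │ │   │ │   │↓│
│ ┌─┘ │ └─┬─┘ ├─╴ │ │
│ │   │   │   │   │↓│
│ └─┐ └─┐ │ ┌─┤ ╶─┤ │
│   │   │ │ │ │   │↓│
├─╴ └─╴ │ ╵ ╵ └─┐ ╵ │
│       │       │  B│
└───────┴───────┴───┘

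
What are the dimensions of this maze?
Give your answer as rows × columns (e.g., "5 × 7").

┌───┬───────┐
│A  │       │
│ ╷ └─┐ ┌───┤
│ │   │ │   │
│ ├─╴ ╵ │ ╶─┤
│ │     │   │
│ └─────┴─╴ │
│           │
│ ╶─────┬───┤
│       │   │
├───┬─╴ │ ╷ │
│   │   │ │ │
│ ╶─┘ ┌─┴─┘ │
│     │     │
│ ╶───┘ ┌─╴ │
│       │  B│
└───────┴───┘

Counting the maze dimensions:
Rows (vertical): 8
Columns (horizontal): 6
Dimensions: 8 × 6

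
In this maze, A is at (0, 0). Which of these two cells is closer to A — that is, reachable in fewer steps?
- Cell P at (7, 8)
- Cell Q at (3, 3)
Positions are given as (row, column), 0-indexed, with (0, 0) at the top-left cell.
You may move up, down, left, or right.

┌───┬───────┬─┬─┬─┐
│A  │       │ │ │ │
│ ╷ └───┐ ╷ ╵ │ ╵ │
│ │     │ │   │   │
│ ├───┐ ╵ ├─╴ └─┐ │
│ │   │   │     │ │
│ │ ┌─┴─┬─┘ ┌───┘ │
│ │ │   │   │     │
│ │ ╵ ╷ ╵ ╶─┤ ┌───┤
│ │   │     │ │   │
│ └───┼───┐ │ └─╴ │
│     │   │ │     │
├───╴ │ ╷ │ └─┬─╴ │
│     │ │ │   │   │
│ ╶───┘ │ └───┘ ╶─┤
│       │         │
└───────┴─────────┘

Shortest path A → P at (7, 8): 23 steps
Shortest path A → Q at (3, 3): 18 steps

Q is closer (18 steps vs 23 steps).

Path to P:

┌───┬───────┬─┬─┬─┐
│A  │       │ │ │ │
│ ╷ └───┐ ╷ ╵ │ ╵ │
│↓│     │ │   │   │
│ ├───┐ ╵ ├─╴ └─┐ │
│↓│   │   │     │ │
│ │ ┌─┴─┬─┘ ┌───┘ │
│↓│ │   │   │     │
│ │ ╵ ╷ ╵ ╶─┤ ┌───┤
│↓│   │     │ │   │
│ └───┼───┐ │ └─╴ │
│↳ → ↓│↱ ↓│ │     │
├───╴ │ ╷ │ └─┬─╴ │
│↓ ← ↲│↑│↓│   │   │
│ ╶───┘ │ └───┘ ╶─┤
│↳ → → ↑│↳ → → → P│
└───────┴─────────┘

Path to Q:

┌───┬───────┬─┬─┬─┐
│A ↓│    ↱ ↓│ │ │ │
│ ╷ └───┐ ╷ ╵ │ ╵ │
│ │↳ → ↓│↑│↳ ↓│   │
│ ├───┐ ╵ ├─╴ └─┐ │
│ │   │↳ ↑│↓ ↲  │ │
│ │ ┌─┴─┬─┘ ┌───┘ │
│ │ │  Q│↓ ↲│     │
│ │ ╵ ╷ ╵ ╶─┤ ┌───┤
│ │   │↑ ↲  │ │   │
│ └───┼───┐ │ └─╴ │
│     │   │ │     │
├───╴ │ ╷ │ └─┬─╴ │
│     │ │ │   │   │
│ ╶───┘ │ └───┘ ╶─┤
│       │         │
└───────┴─────────┘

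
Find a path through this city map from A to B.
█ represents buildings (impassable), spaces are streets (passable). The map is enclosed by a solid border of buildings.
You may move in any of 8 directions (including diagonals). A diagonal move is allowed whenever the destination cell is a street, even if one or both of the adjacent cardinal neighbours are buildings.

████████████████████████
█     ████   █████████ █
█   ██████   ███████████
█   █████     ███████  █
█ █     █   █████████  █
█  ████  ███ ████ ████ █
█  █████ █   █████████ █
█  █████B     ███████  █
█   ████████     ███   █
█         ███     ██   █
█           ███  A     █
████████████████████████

Finding the shortest path from A to B:
Movement: 8-directional
Path length: 9 steps
Directions: left → left → up-left → left → up-left → up-left → left → left → left

Solution:

████████████████████████
█     ████   █████████ █
█   ██████   ███████████
█   █████     ███████  █
█ █     █   █████████  █
█  ████  ███ ████ ████ █
█  █████ █   █████████ █
█  █████B←←←  ███████  █
█   ████████↖    ███   █
█         ███↖←   ██   █
█           ███↖←A     █
████████████████████████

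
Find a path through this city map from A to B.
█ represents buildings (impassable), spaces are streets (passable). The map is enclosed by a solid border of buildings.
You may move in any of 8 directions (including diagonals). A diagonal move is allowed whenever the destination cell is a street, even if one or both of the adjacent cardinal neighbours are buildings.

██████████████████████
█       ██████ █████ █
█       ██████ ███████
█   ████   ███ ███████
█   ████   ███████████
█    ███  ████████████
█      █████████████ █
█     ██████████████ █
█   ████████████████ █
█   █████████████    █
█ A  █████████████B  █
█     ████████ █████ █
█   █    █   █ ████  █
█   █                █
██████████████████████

Finding the shortest path from A to B:
Movement: 8-directional
Path length: 20 steps
Directions: right → right → down-right → down-right → right → right → down-right → right → right → right → right → right → right → right → right → right → up-right → up-right → up-left → left

Solution:

██████████████████████
█       ██████ █████ █
█       ██████ ███████
█   ████   ███ ███████
█   ████   ███████████
█    ███  ████████████
█      █████████████ █
█     ██████████████ █
█   ████████████████ █
█   █████████████    █
█ A→↘█████████████B← █
█    ↘████████ █████↖█
█   █ →→↘█   █ ████↗ █
█   █    →→→→→→→→→↗  █
██████████████████████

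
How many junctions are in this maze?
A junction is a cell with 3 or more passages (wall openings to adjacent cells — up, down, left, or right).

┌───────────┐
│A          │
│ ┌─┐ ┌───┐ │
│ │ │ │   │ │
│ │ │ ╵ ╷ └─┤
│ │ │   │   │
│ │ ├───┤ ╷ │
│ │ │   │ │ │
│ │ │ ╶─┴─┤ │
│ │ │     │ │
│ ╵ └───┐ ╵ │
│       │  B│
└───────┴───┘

Checking each cell for number of passages:

Junctions found (3+ passages):
  (0, 2): 3 passages
  (2, 4): 3 passages
  (5, 1): 3 passages
Total junctions: 3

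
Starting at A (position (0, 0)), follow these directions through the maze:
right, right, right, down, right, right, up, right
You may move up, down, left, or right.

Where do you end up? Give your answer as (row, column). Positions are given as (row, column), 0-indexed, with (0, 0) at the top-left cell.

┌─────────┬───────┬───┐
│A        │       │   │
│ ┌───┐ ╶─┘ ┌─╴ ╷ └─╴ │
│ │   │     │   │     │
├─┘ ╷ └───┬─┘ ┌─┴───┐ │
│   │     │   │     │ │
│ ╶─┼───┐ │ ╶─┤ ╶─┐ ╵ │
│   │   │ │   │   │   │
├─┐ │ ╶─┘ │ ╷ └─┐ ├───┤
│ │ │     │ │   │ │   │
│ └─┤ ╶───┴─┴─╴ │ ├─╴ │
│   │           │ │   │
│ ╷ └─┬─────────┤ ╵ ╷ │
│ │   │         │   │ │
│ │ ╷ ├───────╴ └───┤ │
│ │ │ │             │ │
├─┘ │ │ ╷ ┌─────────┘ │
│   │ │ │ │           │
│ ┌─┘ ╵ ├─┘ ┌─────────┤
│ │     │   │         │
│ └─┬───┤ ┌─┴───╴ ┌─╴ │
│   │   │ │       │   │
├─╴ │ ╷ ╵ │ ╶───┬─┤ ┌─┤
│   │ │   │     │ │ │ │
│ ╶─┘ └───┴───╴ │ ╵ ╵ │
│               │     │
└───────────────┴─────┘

Following directions step by step:
Start: (0, 0)
  right: (0, 0) → (0, 1)
  right: (0, 1) → (0, 2)
  right: (0, 2) → (0, 3)
  down: (0, 3) → (1, 3)
  right: (1, 3) → (1, 4)
  right: (1, 4) → (1, 5)
  up: (1, 5) → (0, 5)
  right: (0, 5) → (0, 6)
Final position: (0, 6)

Path taken:

┌─────────┬───────┬───┐
│A → → ↓  │↱ B    │   │
│ ┌───┐ ╶─┘ ┌─╴ ╷ └─╴ │
│ │   │↳ → ↑│   │     │
├─┘ ╷ └───┬─┘ ┌─┴───┐ │
│   │     │   │     │ │
│ ╶─┼───┐ │ ╶─┤ ╶─┐ ╵ │
│   │   │ │   │   │   │
├─┐ │ ╶─┘ │ ╷ └─┐ ├───┤
│ │ │     │ │   │ │   │
│ └─┤ ╶───┴─┴─╴ │ ├─╴ │
│   │           │ │   │
│ ╷ └─┬─────────┤ ╵ ╷ │
│ │   │         │   │ │
│ │ ╷ ├───────╴ └───┤ │
│ │ │ │             │ │
├─┘ │ │ ╷ ┌─────────┘ │
│   │ │ │ │           │
│ ┌─┘ ╵ ├─┘ ┌─────────┤
│ │     │   │         │
│ └─┬───┤ ┌─┴───╴ ┌─╴ │
│   │   │ │       │   │
├─╴ │ ╷ ╵ │ ╶───┬─┤ ┌─┤
│   │ │   │     │ │ │ │
│ ╶─┘ └───┴───╴ │ ╵ ╵ │
│               │     │
└───────────────┴─────┘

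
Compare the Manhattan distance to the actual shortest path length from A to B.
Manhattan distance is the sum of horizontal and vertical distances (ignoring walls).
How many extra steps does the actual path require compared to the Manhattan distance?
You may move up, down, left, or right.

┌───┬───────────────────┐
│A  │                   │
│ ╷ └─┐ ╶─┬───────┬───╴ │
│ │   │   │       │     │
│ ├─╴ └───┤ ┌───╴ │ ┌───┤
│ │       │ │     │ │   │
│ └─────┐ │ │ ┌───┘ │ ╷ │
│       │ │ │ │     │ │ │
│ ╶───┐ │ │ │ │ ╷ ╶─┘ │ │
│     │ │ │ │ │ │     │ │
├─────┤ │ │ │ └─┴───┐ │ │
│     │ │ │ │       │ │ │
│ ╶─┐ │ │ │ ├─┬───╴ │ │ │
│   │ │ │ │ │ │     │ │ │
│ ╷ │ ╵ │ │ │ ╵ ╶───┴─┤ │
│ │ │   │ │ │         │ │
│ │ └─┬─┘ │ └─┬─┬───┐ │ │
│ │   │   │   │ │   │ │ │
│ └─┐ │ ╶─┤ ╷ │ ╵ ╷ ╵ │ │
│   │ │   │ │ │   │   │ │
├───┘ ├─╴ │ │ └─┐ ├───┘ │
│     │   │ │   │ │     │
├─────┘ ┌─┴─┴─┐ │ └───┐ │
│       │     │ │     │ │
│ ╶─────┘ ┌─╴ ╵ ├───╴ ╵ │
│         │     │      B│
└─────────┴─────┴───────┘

Manhattan distance: |12 - 0| + |11 - 0| = 23
Actual path length: 75
Extra steps: 75 - 23 = 52

Solution:

┌───┬───────────────────┐
│A ↓│                   │
│ ╷ └─┐ ╶─┬───────┬───╴ │
│ │↳ ↓│   │↱ → → ↓│     │
│ ├─╴ └───┤ ┌───╴ │ ┌───┤
│ │  ↳ → ↓│↑│↓ ← ↲│ │   │
│ └─────┐ │ │ ┌───┘ │ ╷ │
│       │↓│↑│↓│     │ │ │
│ ╶───┐ │ │ │ │ ╷ ╶─┘ │ │
│     │ │↓│↑│↓│ │     │ │
├─────┤ │ │ │ └─┴───┐ │ │
│     │ │↓│↑│↳ → → ↓│ │ │
│ ╶─┐ │ │ │ ├─┬───╴ │ │ │
│   │ │ │↓│↑│ │↓ ← ↲│ │ │
│ ╷ │ ╵ │ │ │ ╵ ╶───┴─┤ │
│ │ │   │↓│↑│  ↳ → → ↓│ │
│ │ └─┬─┘ │ └─┬─┬───┐ │ │
│ │   │↓ ↲│↑ ↰│ │↓ ↰│↓│ │
│ └─┐ │ ╶─┤ ╷ │ ╵ ╷ ╵ │ │
│   │ │↳ ↓│ │↑│  ↓│↑ ↲│ │
├───┘ ├─╴ │ │ └─┐ ├───┘ │
│     │↓ ↲│ │↑ ↰│↓│     │
├─────┘ ┌─┴─┴─┐ │ └───┐ │
│↓ ← ← ↲│↱ → ↓│↑│↳ → ↓│ │
│ ╶─────┘ ┌─╴ ╵ ├───╴ ╵ │
│↳ → → → ↑│  ↳ ↑│    ↳ B│
└─────────┴─────┴───────┘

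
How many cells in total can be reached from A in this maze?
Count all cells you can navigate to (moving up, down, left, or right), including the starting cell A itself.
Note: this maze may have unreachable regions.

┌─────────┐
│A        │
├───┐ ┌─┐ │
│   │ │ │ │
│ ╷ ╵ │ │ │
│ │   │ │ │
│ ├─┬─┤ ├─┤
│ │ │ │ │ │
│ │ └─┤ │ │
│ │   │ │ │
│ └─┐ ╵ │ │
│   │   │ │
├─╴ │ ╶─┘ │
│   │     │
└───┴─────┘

Using BFS/flood-fill to find all reachable cells from A:
Maze size: 7 × 5 = 35 total cells
16 cell(s) are walled off and cannot be reached from A.
Reachable cells: 19

Reachable region (· marks reachable cells):

┌─────────┐
│A · · · ·│
├───┐ ┌─┐ │
│· ·│·│ │·│
│ ╷ ╵ │ │ │
│·│· ·│ │·│
│ ├─┬─┤ ├─┤
│·│ │ │ │ │
│ │ └─┤ │ │
│·│   │ │ │
│ └─┐ ╵ │ │
│· ·│   │ │
├─╴ │ ╶─┘ │
│· ·│     │
└───┴─────┘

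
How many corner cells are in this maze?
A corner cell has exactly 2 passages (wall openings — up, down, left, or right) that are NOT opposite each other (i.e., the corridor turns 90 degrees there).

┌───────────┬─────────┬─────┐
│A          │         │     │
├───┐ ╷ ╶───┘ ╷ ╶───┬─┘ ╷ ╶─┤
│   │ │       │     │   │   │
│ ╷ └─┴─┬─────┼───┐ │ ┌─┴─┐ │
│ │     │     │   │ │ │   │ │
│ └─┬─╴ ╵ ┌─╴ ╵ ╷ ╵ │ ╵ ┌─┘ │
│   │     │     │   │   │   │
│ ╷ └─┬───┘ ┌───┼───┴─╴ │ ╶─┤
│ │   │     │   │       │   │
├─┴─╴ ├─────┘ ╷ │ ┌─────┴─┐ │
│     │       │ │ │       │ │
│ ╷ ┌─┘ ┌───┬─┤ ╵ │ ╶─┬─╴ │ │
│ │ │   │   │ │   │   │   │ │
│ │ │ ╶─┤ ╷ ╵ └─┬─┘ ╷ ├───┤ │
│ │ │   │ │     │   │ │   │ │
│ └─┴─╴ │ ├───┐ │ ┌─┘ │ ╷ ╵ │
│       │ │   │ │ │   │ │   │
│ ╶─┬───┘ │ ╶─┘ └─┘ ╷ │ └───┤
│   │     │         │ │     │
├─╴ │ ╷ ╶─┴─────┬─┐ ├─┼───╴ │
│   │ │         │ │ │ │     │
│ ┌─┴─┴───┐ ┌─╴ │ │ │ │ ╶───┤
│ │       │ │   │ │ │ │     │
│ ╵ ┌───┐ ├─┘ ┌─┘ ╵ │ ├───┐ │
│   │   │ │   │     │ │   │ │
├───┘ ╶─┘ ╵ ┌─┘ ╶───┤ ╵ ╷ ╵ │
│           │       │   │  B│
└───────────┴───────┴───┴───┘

Counting corner cells (2 non-opposite passages):
Total corners: 97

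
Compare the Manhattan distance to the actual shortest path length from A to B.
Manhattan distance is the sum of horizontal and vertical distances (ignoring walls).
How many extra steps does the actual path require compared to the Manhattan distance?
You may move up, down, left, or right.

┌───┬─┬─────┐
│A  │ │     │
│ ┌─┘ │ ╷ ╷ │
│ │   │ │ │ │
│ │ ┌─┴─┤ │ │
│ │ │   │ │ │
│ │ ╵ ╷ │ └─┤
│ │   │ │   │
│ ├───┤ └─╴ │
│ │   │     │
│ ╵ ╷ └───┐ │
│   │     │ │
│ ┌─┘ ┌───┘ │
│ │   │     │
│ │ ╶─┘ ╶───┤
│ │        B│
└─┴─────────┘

Manhattan distance: |7 - 0| + |5 - 0| = 12
Actual path length: 16
Extra steps: 16 - 12 = 4

Solution:

┌───┬─┬─────┐
│A  │ │     │
│ ┌─┘ │ ╷ ╷ │
│↓│   │ │ │ │
│ │ ┌─┴─┤ │ │
│↓│ │   │ │ │
│ │ ╵ ╷ │ └─┤
│↓│   │ │   │
│ ├───┤ └─╴ │
│↓│↱ ↓│     │
│ ╵ ╷ └───┐ │
│↳ ↑│↓    │ │
│ ┌─┘ ┌───┘ │
│ │↓ ↲│     │
│ │ ╶─┘ ╶───┤
│ │↳ → → → B│
└─┴─────────┘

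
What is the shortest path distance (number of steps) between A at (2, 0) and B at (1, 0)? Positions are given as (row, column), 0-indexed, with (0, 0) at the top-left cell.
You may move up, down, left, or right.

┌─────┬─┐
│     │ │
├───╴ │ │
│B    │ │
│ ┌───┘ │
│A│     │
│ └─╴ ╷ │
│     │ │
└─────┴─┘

Finding path from (2, 0) to (1, 0):
Path: (2,0) → (1,0)
Distance: 1 steps

Solution:

┌─────┬─┐
│     │ │
├───╴ │ │
│B    │ │
│ ┌───┘ │
│A│     │
│ └─╴ ╷ │
│     │ │
└─────┴─┘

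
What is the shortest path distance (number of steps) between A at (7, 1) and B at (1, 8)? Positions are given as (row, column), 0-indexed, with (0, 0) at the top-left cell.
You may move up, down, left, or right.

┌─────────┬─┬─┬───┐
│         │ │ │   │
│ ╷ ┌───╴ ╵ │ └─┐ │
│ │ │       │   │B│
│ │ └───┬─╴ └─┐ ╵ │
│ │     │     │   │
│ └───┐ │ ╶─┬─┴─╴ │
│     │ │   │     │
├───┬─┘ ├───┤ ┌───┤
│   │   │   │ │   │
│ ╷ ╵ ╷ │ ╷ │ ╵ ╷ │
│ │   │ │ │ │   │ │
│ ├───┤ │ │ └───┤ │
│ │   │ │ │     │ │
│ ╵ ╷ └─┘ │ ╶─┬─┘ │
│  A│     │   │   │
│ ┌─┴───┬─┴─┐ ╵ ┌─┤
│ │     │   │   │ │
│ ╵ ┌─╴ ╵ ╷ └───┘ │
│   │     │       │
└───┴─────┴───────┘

Finding path from (7, 1) to (1, 8):
Path: (7,1) → (6,1) → (6,2) → (7,2) → (7,3) → (7,4) → (6,4) → (5,4) → (4,4) → (4,5) → (5,5) → (6,5) → (7,5) → (7,6) → (8,6) → (8,7) → (7,7) → (7,8) → (6,8) → (5,8) → (4,8) → (4,7) → (5,7) → (5,6) → (4,6) → (3,6) → (3,7) → (3,8) → (2,8) → (1,8)
Distance: 29 steps

Solution:

┌─────────┬─┬─┬───┐
│         │ │ │   │
│ ╷ ┌───╴ ╵ │ └─┐ │
│ │ │       │   │B│
│ │ └───┬─╴ └─┐ ╵ │
│ │     │     │  ↑│
│ └───┐ │ ╶─┬─┴─╴ │
│     │ │   │↱ → ↑│
├───┬─┘ ├───┤ ┌───┤
│   │   │↱ ↓│↑│↓ ↰│
│ ╷ ╵ ╷ │ ╷ │ ╵ ╷ │
│ │   │ │↑│↓│↑ ↲│↑│
│ ├───┤ │ │ └───┤ │
│ │↱ ↓│ │↑│↓    │↑│
│ ╵ ╷ └─┘ │ ╶─┬─┘ │
│  A│↳ → ↑│↳ ↓│↱ ↑│
│ ┌─┴───┬─┴─┐ ╵ ┌─┤
│ │     │   │↳ ↑│ │
│ ╵ ┌─╴ ╵ ╷ └───┘ │
│   │     │       │
└───┴─────┴───────┘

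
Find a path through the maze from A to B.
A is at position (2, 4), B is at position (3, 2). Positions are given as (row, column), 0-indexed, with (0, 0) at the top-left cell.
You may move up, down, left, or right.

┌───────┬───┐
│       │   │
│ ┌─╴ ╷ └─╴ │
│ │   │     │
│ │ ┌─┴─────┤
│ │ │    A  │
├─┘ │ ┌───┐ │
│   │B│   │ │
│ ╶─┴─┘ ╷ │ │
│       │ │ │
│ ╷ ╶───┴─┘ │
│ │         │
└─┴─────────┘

Finding the shortest path from (2, 4) to (3, 2):
Path length: 3 steps
Directions: left → left → down

Solution:

┌───────┬───┐
│       │   │
│ ┌─╴ ╷ └─╴ │
│ │   │     │
│ │ ┌─┴─────┤
│ │ │↓ ← A  │
├─┘ │ ┌───┐ │
│   │B│   │ │
│ ╶─┴─┘ ╷ │ │
│       │ │ │
│ ╷ ╶───┴─┘ │
│ │         │
└─┴─────────┘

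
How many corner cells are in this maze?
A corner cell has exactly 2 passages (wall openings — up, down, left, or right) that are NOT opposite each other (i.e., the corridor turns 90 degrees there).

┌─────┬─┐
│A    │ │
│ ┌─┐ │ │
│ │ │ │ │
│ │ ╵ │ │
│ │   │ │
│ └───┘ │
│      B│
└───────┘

Counting corner cells (2 non-opposite passages):
Total corners: 6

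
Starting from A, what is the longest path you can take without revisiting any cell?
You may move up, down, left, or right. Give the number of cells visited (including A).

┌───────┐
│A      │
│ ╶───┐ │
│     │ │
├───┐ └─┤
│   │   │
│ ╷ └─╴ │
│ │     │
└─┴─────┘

Finding longest simple path using DFS:
Start: (0, 0)
Longest path visits 12 cells
Path: A → down → right → right → down → right → down → left → left → up → left → down

Solution:

┌───────┐
│A      │
│ ╶───┐ │
│↳ → ↓│ │
├───┐ └─┤
│↓ ↰│↳ ↓│
│ ╷ └─╴ │
│B│↑ ← ↲│
└─┴─────┘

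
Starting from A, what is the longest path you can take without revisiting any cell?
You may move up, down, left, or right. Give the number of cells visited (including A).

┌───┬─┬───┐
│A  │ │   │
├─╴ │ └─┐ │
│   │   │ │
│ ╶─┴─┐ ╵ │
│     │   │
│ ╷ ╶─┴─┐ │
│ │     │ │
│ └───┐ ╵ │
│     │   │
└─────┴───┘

Finding longest simple path using DFS:
Start: (0, 0)
Longest path visits 17 cells
Path: A → right → down → left → down → right → down → right → right → down → right → up → up → left → up → left → up

Solution:

┌───┬─┬───┐
│A ↓│B│   │
├─╴ │ └─┐ │
│↓ ↲│↑ ↰│ │
│ ╶─┴─┐ ╵ │
│↳ ↓  │↑ ↰│
│ ╷ ╶─┴─┐ │
│ │↳ → ↓│↑│
│ └───┐ ╵ │
│     │↳ ↑│
└─────┴───┘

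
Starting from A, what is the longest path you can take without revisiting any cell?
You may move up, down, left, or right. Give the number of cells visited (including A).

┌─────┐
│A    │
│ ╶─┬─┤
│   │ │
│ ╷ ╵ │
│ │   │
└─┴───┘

Finding longest simple path using DFS:
Start: (0, 0)
Longest path visits 6 cells
Path: A → down → right → down → right → up

Solution:

┌─────┐
│A    │
│ ╶─┬─┤
│↳ ↓│B│
│ ╷ ╵ │
│ │↳ ↑│
└─┴───┘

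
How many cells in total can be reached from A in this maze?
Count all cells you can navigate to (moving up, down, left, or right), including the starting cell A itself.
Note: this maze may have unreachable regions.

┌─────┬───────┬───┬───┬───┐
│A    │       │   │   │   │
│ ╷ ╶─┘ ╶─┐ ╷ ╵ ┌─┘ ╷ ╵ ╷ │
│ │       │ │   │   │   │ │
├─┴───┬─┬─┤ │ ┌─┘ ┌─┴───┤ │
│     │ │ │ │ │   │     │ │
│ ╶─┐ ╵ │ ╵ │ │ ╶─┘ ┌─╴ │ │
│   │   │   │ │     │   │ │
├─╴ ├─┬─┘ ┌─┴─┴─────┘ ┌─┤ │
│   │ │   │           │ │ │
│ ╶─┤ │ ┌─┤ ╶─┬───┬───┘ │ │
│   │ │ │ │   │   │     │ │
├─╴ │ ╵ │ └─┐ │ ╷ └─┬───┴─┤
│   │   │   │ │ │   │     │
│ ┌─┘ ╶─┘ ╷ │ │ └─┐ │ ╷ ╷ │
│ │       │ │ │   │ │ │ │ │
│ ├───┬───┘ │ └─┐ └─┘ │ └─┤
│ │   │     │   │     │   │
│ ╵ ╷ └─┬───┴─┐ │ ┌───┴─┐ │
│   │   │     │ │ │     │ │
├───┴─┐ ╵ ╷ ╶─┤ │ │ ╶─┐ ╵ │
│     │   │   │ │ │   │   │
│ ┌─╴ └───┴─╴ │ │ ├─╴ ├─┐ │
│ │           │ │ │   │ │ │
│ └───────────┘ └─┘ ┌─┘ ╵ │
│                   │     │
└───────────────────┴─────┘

Using BFS/flood-fill to find all reachable cells from A:
Maze size: 13 × 13 = 169 total cells
128 cell(s) are walled off and cannot be reached from A.
Reachable cells: 41

Reachable region (· marks reachable cells):

┌─────┬───────┬───┬───┬───┐
│A · ·│· · · ·│· ·│   │   │
│ ╷ ╶─┘ ╶─┐ ╷ ╵ ┌─┘ ╷ ╵ ╷ │
│·│· · · ·│·│· ·│   │   │ │
├─┴───┬─┬─┤ │ ┌─┘ ┌─┴───┤ │
│     │ │·│·│·│   │     │ │
│ ╶─┐ ╵ │ ╵ │ │ ╶─┘ ┌─╴ │ │
│   │   │· ·│·│     │   │ │
├─╴ ├─┬─┘ ┌─┴─┴─────┘ ┌─┤ │
│   │·│· ·│           │ │ │
│ ╶─┤ │ ┌─┤ ╶─┬───┬───┘ │ │
│   │·│·│·│   │   │     │ │
├─╴ │ ╵ │ └─┐ │ ╷ └─┬───┴─┤
│   │· ·│· ·│ │ │   │     │
│ ┌─┘ ╶─┘ ╷ │ │ └─┐ │ ╷ ╷ │
│ │· · · ·│·│ │   │ │ │ │ │
│ ├───┬───┘ │ └─┐ └─┘ │ └─┤
│ │   │· · ·│   │     │   │
│ ╵ ╷ └─┬───┴─┐ │ ┌───┴─┐ │
│   │   │     │ │ │     │ │
├───┴─┐ ╵ ╷ ╶─┤ │ │ ╶─┐ ╵ │
│     │   │   │ │ │   │   │
│ ┌─╴ └───┴─╴ │ │ ├─╴ ├─┐ │
│ │           │ │ │   │ │ │
│ └───────────┘ └─┘ ┌─┘ ╵ │
│                   │     │
└───────────────────┴─────┘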